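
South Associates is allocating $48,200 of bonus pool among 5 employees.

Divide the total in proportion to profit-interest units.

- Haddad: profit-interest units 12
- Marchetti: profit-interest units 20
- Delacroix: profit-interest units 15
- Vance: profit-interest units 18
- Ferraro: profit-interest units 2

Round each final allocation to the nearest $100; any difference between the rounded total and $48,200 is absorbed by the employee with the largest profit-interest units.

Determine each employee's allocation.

Haddad: $8,600 · Marchetti: $14,500 · Delacroix: $10,800 · Vance: $12,900 · Ferraro: $1,400

Total profit-interest units = 67.
Proportional shares: Haddad 12/67 × $48,200 = 8,632.84; Marchetti 20/67 × $48,200 = 14,388.06; Delacroix 15/67 × $48,200 = 10,791.04; Vance 18/67 × $48,200 = 12,949.25; Ferraro 2/67 × $48,200 = 1,438.81.
After rounding ($100): Haddad $8,600; Marchetti $14,400; Delacroix $10,800; Vance $12,900; Ferraro $1,400. Sum = $48,100.
Difference $48,200 − $48,100 = +$100 applied to largest profit-interest units (Marchetti): Marchetti becomes $14,500.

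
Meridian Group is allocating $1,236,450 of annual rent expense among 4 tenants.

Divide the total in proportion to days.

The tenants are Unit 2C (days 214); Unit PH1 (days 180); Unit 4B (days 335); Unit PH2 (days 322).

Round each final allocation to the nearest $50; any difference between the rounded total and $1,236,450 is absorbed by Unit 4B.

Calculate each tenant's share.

Unit 2C: $251,750 | Unit PH1: $211,750 | Unit 4B: $394,150 | Unit PH2: $378,800

Combined days = 1,051.
Pro-rata amounts: Unit 2C 214/1,051 × $1,236,450 = 251,760.51; Unit PH1 180/1,051 × $1,236,450 = 211,761.18; Unit 4B 335/1,051 × $1,236,450 = 394,111.08; Unit PH2 322/1,051 × $1,236,450 = 378,817.22.
After rounding ($50): Unit 2C $251,750; Unit PH1 $211,750; Unit 4B $394,100; Unit PH2 $378,800. Sum = $1,236,400.
Difference $1,236,450 − $1,236,400 = +$50 applied to Unit 4B: Unit 4B becomes $394,150.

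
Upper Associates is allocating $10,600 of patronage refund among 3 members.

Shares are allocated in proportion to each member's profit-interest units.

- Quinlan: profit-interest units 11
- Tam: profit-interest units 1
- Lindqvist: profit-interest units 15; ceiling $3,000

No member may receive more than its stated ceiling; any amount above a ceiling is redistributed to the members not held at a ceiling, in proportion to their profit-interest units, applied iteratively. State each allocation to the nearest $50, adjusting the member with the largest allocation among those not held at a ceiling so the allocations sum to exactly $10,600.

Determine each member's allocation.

Quinlan: $6,950; Tam: $650; Lindqvist: $3,000

Sum of profit-interest units: 27.
Pro-rata shares before constraints: Quinlan 4,318.52; Tam 392.59; Lindqvist 5,888.89.
Held at cap: Lindqvist ($3,000); balance $7,600 reallocated over remaining profit-interest units 12.
Remaining shares: Quinlan 6,966.67 → $6,950; Tam 633.33 → $650.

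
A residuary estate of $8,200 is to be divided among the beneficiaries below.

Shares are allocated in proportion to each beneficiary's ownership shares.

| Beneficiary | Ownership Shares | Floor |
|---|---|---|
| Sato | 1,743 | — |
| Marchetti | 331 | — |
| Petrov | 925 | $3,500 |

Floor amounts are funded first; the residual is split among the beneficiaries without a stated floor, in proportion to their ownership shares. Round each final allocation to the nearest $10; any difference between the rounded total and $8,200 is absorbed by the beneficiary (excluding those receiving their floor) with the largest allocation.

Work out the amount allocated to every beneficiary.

Sato: $3,950 | Marchetti: $750 | Petrov: $3,500

Fund the minimums — Petrov $3,500. Residual $4,700.
Residual split over remaining ownership shares 2,074: Sato 3,949.90 → $3,950; Marchetti 750.10 → $750.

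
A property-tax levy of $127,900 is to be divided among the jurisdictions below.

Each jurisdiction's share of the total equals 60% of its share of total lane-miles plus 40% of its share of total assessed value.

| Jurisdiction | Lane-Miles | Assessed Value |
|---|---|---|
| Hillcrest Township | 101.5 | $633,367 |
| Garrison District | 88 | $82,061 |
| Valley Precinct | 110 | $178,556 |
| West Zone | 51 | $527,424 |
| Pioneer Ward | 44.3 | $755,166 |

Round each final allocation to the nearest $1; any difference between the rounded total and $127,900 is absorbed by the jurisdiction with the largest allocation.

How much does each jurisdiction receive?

Lane-miles total 394.8; assessed value total 2,176,574.
Composite weights (60% lane-miles + 40% assessed value): Hillcrest Township 0.2707; Garrison District 0.1488; Valley Precinct 0.2000; West Zone 0.1744; Pioneer Ward 0.2061.
Pro-rata amounts: Hillcrest Township 34,616.44; Garrison District 19,034.00; Valley Precinct 25,578.39; West Zone 22,310.23; Pioneer Ward 26,360.94.
At nearest $1: Hillcrest Township $34,616; Garrison District $19,034; Valley Precinct $25,578; West Zone $22,310; Pioneer Ward $26,361. Sum = $127,899.
Difference $127,900 − $127,899 = +$1 applied to largest allocation (Hillcrest Township): Hillcrest Township becomes $34,617.

Hillcrest Township: $34,617 | Garrison District: $19,034 | Valley Precinct: $25,578 | West Zone: $22,310 | Pioneer Ward: $26,361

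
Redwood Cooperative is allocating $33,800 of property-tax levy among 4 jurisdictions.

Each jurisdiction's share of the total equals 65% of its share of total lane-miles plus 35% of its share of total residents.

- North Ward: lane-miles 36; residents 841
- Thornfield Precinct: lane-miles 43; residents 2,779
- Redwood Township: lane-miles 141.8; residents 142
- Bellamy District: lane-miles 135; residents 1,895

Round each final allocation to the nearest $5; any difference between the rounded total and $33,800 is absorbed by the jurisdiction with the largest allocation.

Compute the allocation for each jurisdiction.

Lane-miles total 355.8; residents total 5,657.
Blended shares (65% lane-miles + 35% residents): North Ward 0.1178; Thornfield Precinct 0.2505; Redwood Township 0.2678; Bellamy District 0.3639.
Raw shares: North Ward 3,981.65; Thornfield Precinct 8,466.66; Redwood Township 9,052.84; Bellamy District 12,298.85.
At nearest $5: North Ward $3,980; Thornfield Precinct $8,465; Redwood Township $9,055; Bellamy District $12,300. Sum = $33,800.
Rounded total matches; no reconciliation needed.

North Ward: $3,980 · Thornfield Precinct: $8,465 · Redwood Township: $9,055 · Bellamy District: $12,300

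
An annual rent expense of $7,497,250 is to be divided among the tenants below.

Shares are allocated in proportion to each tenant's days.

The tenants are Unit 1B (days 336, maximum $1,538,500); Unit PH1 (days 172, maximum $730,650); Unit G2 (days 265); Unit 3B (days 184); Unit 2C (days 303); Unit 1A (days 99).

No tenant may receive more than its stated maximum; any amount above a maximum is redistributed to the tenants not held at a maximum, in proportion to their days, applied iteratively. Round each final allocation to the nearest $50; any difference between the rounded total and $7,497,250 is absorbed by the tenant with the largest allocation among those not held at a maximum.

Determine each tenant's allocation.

Combined days = 1,359.
Unconstrained shares: Unit 1B 1,853,624.72; Unit PH1 948,879.32; Unit G2 1,461,936.17; Unit 3B 1,015,080.21; Unit 2C 1,671,572.30; Unit 1A 546,157.28.
Held at cap: Unit 1B ($1,538,500), Unit PH1 ($730,650); residual $5,228,100 reallocated over remaining days 851.
Shares after redistribution: Unit G2 1,628,021.74 → $1,628,000; Unit 3B 1,130,400.00 → $1,130,400; Unit 2C 1,861,473.91 → $1,861,450; Unit 1A 608,204.35 → $608,200.
Rounding difference +$50 applied to Unit 2C → $1,861,500.

Unit 1B: $1,538,500 · Unit PH1: $730,650 · Unit G2: $1,628,000 · Unit 3B: $1,130,400 · Unit 2C: $1,861,500 · Unit 1A: $608,200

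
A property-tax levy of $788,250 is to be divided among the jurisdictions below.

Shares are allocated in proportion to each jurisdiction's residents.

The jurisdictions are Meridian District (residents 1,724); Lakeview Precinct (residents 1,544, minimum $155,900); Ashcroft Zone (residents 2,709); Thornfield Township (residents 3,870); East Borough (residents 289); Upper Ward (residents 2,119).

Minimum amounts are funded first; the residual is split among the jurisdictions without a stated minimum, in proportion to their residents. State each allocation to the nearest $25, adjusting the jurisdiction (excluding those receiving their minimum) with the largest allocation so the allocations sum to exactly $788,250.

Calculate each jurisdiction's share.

Fund the minimums — Lakeview Precinct $155,900. Remaining pool $632,350.
Remaining pool split over remaining residents 10,711: Meridian District 101,780.54 → $101,775; Ashcroft Zone 159,932.42 → $159,925; Thornfield Township 228,474.89 → $228,475; East Borough 17,061.82 → $17,050; Upper Ward 125,100.33 → $125,100.
Rounding difference +$25 applied to Thornfield Township → $228,500.

Meridian District: $101,775 · Lakeview Precinct: $155,900 · Ashcroft Zone: $159,925 · Thornfield Township: $228,500 · East Borough: $17,050 · Upper Ward: $125,100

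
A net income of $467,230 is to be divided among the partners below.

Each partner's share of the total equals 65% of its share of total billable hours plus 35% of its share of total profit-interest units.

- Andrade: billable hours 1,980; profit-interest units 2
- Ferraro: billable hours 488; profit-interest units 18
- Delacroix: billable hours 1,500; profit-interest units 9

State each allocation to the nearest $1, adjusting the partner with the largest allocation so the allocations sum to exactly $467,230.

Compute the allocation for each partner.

Andrade: $162,822 · Ferraro: $138,852 · Delacroix: $165,556

Billable hours total 3,968; profit-interest units total 29.
Blended shares (65% billable hours + 35% profit-interest units): Andrade 0.3485; Ferraro 0.2972; Delacroix 0.3543.
Raw shares: Andrade 162,821.57; Ferraro 138,851.83; Delacroix 165,556.60.
After rounding ($1): Andrade $162,822; Ferraro $138,852; Delacroix $165,557. Sum = $467,231.
Difference $467,230 − $467,231 = −$1 applied to largest allocation (Delacroix): Delacroix becomes $165,556.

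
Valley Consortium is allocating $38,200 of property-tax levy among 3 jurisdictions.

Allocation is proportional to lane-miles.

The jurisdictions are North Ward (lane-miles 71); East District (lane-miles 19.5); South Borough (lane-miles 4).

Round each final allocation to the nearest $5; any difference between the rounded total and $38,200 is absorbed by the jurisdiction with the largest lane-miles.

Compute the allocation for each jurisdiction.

North Ward: $28,700; East District: $7,885; South Borough: $1,615

Combined lane-miles = 71 + 19.5 + 4 = 94.5.
Pro-rata amounts: North Ward 28,700.53; East District 7,882.54; South Borough 1,616.93.
Rounded to nearest $5: North Ward $28,700; East District $7,885; South Borough $1,615. Sum = $38,200.
No rounding difference to absorb.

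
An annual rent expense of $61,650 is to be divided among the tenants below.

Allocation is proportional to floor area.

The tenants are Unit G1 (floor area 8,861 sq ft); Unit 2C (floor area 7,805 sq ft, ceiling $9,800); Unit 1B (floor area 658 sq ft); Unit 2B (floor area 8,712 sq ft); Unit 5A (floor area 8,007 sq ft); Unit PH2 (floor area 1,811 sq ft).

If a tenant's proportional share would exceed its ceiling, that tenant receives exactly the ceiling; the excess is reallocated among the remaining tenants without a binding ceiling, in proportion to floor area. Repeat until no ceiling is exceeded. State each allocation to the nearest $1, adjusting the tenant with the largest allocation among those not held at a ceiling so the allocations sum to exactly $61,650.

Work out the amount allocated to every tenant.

Floor area total: 35,854.
Unconstrained shares: Unit G1 15,236.25; Unit 2C 13,420.49; Unit 1B 1,131.41; Unit 2B 14,980.05; Unit 5A 13,767.82; Unit PH2 3,113.97.
Held at cap: Unit 2C ($9,800); remaining pool $51,850 reallocated over remaining floor area 28,049.
Remaining shares: Unit G1 16,380.01 → $16,380; Unit 1B 1,216.35 → $1,216; Unit 2B 16,104.57 → $16,105; Unit 5A 14,801.35 → $14,801; Unit PH2 3,347.73 → $3,348.

Unit G1: $16,380; Unit 2C: $9,800; Unit 1B: $1,216; Unit 2B: $16,105; Unit 5A: $14,801; Unit PH2: $3,348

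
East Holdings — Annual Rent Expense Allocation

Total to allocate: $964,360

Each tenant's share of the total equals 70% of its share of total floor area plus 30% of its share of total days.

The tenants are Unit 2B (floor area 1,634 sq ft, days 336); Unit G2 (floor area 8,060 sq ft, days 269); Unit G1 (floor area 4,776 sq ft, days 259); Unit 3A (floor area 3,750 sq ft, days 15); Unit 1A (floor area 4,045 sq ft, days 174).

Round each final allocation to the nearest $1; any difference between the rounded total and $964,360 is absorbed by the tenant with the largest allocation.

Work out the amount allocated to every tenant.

Unit 2B: $141,856; Unit G2: $318,278; Unit G1: $215,963; Unit 3A: $117,817; Unit 1A: $170,446

Totals — floor area 22,265, days 1,053.
Composite weights (70% floor area + 30% days): Unit 2B 0.1471; Unit G2 0.3300; Unit G1 0.2239; Unit 3A 0.1222; Unit 1A 0.1767.
Proportional shares: Unit 2B 141,856.01; Unit G2 318,277.74; Unit G1 215,962.76; Unit 3A 117,817.36; Unit 1A 170,446.14.
After rounding ($1): Unit 2B $141,856; Unit G2 $318,278; Unit G1 $215,963; Unit 3A $117,817; Unit 1A $170,446. Sum = $964,360.
No rounding difference to absorb.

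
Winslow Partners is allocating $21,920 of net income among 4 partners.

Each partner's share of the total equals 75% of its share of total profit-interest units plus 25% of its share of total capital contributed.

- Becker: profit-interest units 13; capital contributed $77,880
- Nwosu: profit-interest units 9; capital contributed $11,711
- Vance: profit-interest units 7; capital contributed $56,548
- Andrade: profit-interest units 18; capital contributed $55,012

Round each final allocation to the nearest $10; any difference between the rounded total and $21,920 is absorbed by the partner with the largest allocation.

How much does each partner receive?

Totals — profit-interest units 47, capital contributed 201,151.
Combined weights (75% profit-interest units + 25% capital contributed): Becker 0.3042; Nwosu 0.1582; Vance 0.1820; Andrade 0.3556.
Unrounded shares: Becker 6,668.94; Nwosu 3,467.13; Vance 3,989.06; Andrade 7,794.87.
Rounded to nearest $10: Becker $6,670; Nwosu $3,470; Vance $3,990; Andrade $7,790. Sum = $21,920.
Sum already equals the total — no adjustment.

Becker: $6,670; Nwosu: $3,470; Vance: $3,990; Andrade: $7,790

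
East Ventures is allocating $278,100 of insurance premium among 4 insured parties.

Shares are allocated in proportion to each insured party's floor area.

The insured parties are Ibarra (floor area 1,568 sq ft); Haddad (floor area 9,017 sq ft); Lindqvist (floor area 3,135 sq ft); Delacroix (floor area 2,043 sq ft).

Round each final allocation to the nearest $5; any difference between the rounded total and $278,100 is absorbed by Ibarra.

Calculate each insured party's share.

Combined floor area = 15,763.
Proportional shares: Ibarra 1,568/15,763 × $278,100 = 27,663.57; Haddad 9,017/15,763 × $278,100 = 159,083.15; Lindqvist 3,135/15,763 × $278,100 = 55,309.49; Delacroix 2,043/15,763 × $278,100 = 36,043.79.
After rounding ($5): Ibarra $27,665; Haddad $159,085; Lindqvist $55,310; Delacroix $36,045. Sum = $278,105.
Difference $278,100 − $278,105 = −$5 applied to Ibarra: Ibarra becomes $27,660.

Ibarra: $27,660 · Haddad: $159,085 · Lindqvist: $55,310 · Delacroix: $36,045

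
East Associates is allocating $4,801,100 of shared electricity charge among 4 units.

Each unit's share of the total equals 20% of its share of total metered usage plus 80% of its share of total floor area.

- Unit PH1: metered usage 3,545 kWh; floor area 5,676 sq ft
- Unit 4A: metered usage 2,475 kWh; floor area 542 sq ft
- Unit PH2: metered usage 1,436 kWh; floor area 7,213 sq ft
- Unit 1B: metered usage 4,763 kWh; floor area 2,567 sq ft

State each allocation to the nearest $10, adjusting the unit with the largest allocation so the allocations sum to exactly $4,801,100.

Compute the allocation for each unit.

Metered usage total 12,219; floor area total 15,998.
Combined weights (20% metered usage + 80% floor area): Unit PH1 0.3419; Unit 4A 0.0676; Unit PH2 0.3842; Unit 1B 0.2063.
Unrounded shares: Unit PH1 1,641,303.41; Unit 4A 324,621.90; Unit PH2 1,844,580.05; Unit 1B 990,594.63.
Rounded to nearest $10: Unit PH1 $1,641,300; Unit 4A $324,620; Unit PH2 $1,844,580; Unit 1B $990,590. Sum = $4,801,090.
Difference $4,801,100 − $4,801,090 = +$10 applied to largest allocation (Unit PH2): Unit PH2 becomes $1,844,590.

Unit PH1: $1,641,300; Unit 4A: $324,620; Unit PH2: $1,844,590; Unit 1B: $990,590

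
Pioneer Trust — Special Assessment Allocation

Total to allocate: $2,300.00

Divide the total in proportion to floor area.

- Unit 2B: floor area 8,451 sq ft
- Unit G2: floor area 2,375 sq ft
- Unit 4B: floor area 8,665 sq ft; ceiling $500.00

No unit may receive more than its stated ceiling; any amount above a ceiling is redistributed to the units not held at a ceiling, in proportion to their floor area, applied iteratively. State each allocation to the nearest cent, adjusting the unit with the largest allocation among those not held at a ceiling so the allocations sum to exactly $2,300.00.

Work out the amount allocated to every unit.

Unit 2B: $1,405.12 · Unit G2: $394.88 · Unit 4B: $500.00

Floor area total: 19,491.
Pro-rata shares before constraints: Unit 2B 997.2449; Unit G2 280.2576; Unit 4B 1,022.4976.
Held at cap: Unit 4B ($500.00); residual $1,800.00 reallocated over remaining floor area 10,826.
Redistributed shares: Unit 2B 1,405.1173 → $1,405.12; Unit G2 394.8827 → $394.88.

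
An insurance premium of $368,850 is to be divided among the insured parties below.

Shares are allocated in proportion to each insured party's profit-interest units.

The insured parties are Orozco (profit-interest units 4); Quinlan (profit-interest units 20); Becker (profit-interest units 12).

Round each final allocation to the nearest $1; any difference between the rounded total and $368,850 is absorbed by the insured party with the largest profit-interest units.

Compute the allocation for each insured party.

Sum of profit-interest units: 4 + 20 + 12 = 36.
Unrounded shares: Orozco 40,983.33; Quinlan 204,916.67; Becker 122,950.00.
At nearest $1: Orozco $40,983; Quinlan $204,917; Becker $122,950. Sum = $368,850.
No rounding difference to absorb.

Orozco: $40,983 | Quinlan: $204,917 | Becker: $122,950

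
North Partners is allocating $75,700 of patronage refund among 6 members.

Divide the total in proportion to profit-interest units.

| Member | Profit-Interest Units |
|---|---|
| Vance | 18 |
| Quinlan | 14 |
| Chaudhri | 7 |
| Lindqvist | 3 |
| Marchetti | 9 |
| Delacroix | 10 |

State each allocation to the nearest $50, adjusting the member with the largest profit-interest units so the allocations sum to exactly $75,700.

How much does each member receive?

Combined profit-interest units = 61.
Proportional shares: Vance 18/61 × $75,700 = 22,337.70; Quinlan 14/61 × $75,700 = 17,373.77; Chaudhri 7/61 × $75,700 = 8,686.89; Lindqvist 3/61 × $75,700 = 3,722.95; Marchetti 9/61 × $75,700 = 11,168.85; Delacroix 10/61 × $75,700 = 12,409.84.
At nearest $50: Vance $22,350; Quinlan $17,350; Chaudhri $8,700; Lindqvist $3,700; Marchetti $11,150; Delacroix $12,400. Sum = $75,650.
Difference $75,700 − $75,650 = +$50 applied to largest profit-interest units (Vance): Vance becomes $22,400.

Vance: $22,400 · Quinlan: $17,350 · Chaudhri: $8,700 · Lindqvist: $3,700 · Marchetti: $11,150 · Delacroix: $12,400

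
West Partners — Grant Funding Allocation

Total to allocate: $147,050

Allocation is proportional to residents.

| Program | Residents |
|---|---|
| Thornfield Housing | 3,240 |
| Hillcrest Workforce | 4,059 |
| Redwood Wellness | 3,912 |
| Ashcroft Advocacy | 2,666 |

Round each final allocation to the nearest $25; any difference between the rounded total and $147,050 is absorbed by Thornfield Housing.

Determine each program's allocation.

Total residents = 13,877.
Raw shares: Thornfield Housing 3,240/13,877 × $147,050 = 34,333.21; Hillcrest Workforce 4,059/13,877 × $147,050 = 43,011.89; Redwood Wellness 3,912/13,877 × $147,050 = 41,454.18; Ashcroft Advocacy 2,666/13,877 × $147,050 = 28,250.72.
At nearest $25: Thornfield Housing $34,325; Hillcrest Workforce $43,000; Redwood Wellness $41,450; Ashcroft Advocacy $28,250. Sum = $147,025.
Difference $147,050 − $147,025 = +$25 applied to Thornfield Housing: Thornfield Housing becomes $34,350.

Thornfield Housing: $34,350; Hillcrest Workforce: $43,000; Redwood Wellness: $41,450; Ashcroft Advocacy: $28,250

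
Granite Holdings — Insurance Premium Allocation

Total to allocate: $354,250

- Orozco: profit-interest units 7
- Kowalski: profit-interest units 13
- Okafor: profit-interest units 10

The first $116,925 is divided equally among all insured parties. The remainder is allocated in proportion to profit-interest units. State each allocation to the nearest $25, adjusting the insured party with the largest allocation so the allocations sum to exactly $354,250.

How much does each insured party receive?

First tranche $116,925 split equally: $38,975 each.
Remainder $237,325 by profit-interest units (total 30): Orozco 55,375.83 → $55,375; Kowalski 102,840.83 → $102,850; Okafor 79,108.33 → $79,100.
Totals: Orozco $38,975 + $55,375 = $94,350; Kowalski $38,975 + $102,850 = $141,825; Okafor $38,975 + $79,100 = $118,075.

Orozco: $94,350 | Kowalski: $141,825 | Okafor: $118,075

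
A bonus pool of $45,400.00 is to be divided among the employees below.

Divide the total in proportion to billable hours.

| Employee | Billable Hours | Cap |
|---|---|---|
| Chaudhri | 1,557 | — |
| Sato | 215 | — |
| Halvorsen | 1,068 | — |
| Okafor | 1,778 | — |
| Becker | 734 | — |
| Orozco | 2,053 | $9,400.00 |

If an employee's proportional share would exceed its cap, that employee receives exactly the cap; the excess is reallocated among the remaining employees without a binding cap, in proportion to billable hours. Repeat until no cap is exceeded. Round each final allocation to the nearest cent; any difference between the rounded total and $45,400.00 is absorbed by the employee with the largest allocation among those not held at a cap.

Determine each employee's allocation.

Chaudhri: $10,473.09 | Sato: $1,446.19 | Halvorsen: $7,183.86 | Okafor: $11,959.64 | Becker: $4,937.22 | Orozco: $9,400.00

Total billable hours = 7,405.
Proportional shares (ignoring caps): Chaudhri 9,545.9554; Sato 1,318.1634; Halvorsen 6,547.9001; Okafor 10,900.9048; Becker 4,500.1485; Orozco 12,586.9278.
Capped: Orozco ($9,400.00); balance $36,000.00 reallocated over remaining billable hours 5,352.
Shares after redistribution: Chaudhri 10,473.0942 → $10,473.09; Sato 1,446.1883 → $1,446.19; Halvorsen 7,183.8565 → $7,183.86; Okafor 11,959.6413 → $11,959.64; Becker 4,937.2197 → $4,937.22.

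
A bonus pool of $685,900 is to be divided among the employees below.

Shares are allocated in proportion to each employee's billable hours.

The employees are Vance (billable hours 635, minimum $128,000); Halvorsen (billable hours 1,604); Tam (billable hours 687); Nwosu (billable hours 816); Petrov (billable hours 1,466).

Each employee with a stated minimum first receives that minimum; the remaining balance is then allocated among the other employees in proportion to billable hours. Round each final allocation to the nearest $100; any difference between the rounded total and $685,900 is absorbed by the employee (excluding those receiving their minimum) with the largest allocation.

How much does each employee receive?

Vance: $128,000; Halvorsen: $195,600; Tam: $83,800; Nwosu: $99,600; Petrov: $178,900

Minimums first: Vance $128,000. Residual $557,900.
Residual split over remaining billable hours 4,573: Halvorsen 195,685.90 → $195,700; Tam 83,813.10 → $83,800; Nwosu 99,550.93 → $99,600; Petrov 178,850.08 → $178,900.
Rounding difference −$100 applied to Halvorsen → $195,600.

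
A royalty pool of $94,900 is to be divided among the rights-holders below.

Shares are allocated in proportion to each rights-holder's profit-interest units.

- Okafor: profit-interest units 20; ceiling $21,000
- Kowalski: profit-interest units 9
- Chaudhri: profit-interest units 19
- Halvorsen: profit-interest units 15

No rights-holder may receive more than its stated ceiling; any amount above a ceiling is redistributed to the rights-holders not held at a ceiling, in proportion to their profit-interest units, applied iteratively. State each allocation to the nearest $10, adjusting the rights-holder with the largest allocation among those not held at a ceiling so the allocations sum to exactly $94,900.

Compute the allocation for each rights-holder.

Okafor: $21,000 · Kowalski: $15,470 · Chaudhri: $32,650 · Halvorsen: $25,780

Total profit-interest units = 63.
Unconstrained shares: Okafor 30,126.98; Kowalski 13,557.14; Chaudhri 28,620.63; Halvorsen 22,595.24.
Capped: Okafor ($21,000); remaining pool $73,900 reallocated over remaining profit-interest units 43.
Shares after redistribution: Kowalski 15,467.44 → $15,470; Chaudhri 32,653.49 → $32,650; Halvorsen 25,779.07 → $25,780.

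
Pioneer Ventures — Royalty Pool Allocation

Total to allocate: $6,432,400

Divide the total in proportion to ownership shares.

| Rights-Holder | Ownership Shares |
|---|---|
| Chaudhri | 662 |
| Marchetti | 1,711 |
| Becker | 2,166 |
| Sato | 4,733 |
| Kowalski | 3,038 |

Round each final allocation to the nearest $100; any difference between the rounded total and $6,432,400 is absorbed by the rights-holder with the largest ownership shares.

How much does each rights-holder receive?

Chaudhri: $345,900; Marchetti: $894,100; Becker: $1,131,800; Sato: $2,473,100; Kowalski: $1,587,500

Sum of ownership shares: 12,310.
Proportional shares: Chaudhri 662/12,310 × $6,432,400 = 345,917.86; Marchetti 1,711/12,310 × $6,432,400 = 894,056.57; Becker 2,166/12,310 × $6,432,400 = 1,131,809.78; Sato 4,733/12,310 × $6,432,400 = 2,473,155.91; Kowalski 3,038/12,310 × $6,432,400 = 1,587,459.89.
Rounded to nearest $100: Chaudhri $345,900; Marchetti $894,100; Becker $1,131,800; Sato $2,473,200; Kowalski $1,587,500. Sum = $6,432,500.
Difference $6,432,400 − $6,432,500 = −$100 applied to largest ownership shares (Sato): Sato becomes $2,473,100.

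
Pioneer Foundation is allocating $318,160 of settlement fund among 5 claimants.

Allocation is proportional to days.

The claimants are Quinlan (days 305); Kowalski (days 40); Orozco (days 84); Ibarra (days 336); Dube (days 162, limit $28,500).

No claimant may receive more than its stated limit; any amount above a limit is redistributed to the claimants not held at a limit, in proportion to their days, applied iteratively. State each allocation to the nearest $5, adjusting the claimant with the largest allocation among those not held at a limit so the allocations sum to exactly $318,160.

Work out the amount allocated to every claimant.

Quinlan: $115,485; Kowalski: $15,145; Orozco: $31,805; Ibarra: $127,225; Dube: $28,500

Combined days = 927.
Proportional shares (ignoring caps): Quinlan 104,680.47; Kowalski 13,728.59; Orozco 28,830.03; Ibarra 115,320.13; Dube 55,600.78.
Held at cap: Dube ($28,500); remaining pool $289,660 reallocated over remaining days 765.
Redistributed shares: Quinlan 115,485.36 → $115,485; Kowalski 15,145.62 → $15,145; Orozco 31,805.80 → $31,805; Ibarra 127,223.22 → $127,225.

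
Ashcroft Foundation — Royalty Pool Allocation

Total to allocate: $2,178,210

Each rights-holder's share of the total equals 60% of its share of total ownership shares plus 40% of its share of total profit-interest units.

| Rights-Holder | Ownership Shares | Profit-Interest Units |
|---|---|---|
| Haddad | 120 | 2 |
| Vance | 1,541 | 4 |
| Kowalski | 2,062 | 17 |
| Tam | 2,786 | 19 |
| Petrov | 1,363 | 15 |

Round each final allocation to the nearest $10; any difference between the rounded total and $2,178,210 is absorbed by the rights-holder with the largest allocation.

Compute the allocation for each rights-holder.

Haddad: $50,490; Vance: $316,980; Kowalski: $602,190; Tam: $752,980; Petrov: $455,570

Totals — ownership shares 7,872, profit-interest units 57.
Combined weights (60% ownership shares + 40% profit-interest units): Haddad 0.0232; Vance 0.1455; Kowalski 0.2765; Tam 0.3457; Petrov 0.2092.
Proportional shares: Haddad 50,494.02; Vance 316,982.80; Kowalski 602,194.21; Tam 752,965.58; Petrov 455,573.39.
Rounded to nearest $10: Haddad $50,490; Vance $316,980; Kowalski $602,190; Tam $752,970; Petrov $455,570. Sum = $2,178,200.
Difference $2,178,210 − $2,178,200 = +$10 applied to largest allocation (Tam): Tam becomes $752,980.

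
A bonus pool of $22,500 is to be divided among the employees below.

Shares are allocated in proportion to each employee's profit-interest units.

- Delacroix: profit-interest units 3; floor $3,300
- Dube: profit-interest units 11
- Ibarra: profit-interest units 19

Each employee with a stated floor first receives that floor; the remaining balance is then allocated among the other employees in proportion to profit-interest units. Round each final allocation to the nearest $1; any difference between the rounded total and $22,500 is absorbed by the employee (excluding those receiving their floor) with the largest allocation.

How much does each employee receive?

Delacroix: $3,300 | Dube: $7,040 | Ibarra: $12,160

Minimums first: Delacroix $3,300. Residual $19,200.
Residual split over remaining profit-interest units 30: Dube 7,040.00 → $7,040; Ibarra 12,160.00 → $12,160.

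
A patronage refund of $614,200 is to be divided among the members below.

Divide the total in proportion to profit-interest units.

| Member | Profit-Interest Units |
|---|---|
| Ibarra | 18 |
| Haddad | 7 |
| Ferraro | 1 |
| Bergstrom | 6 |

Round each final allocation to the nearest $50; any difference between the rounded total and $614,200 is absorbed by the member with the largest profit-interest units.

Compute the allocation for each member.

Ibarra: $345,500; Haddad: $134,350; Ferraro: $19,200; Bergstrom: $115,150

Profit-interest units total: 18 + 7 + 1 + 6 = 32.
Raw shares: Ibarra 345,487.50; Haddad 134,356.25; Ferraro 19,193.75; Bergstrom 115,162.50.
Rounded to nearest $50: Ibarra $345,500; Haddad $134,350; Ferraro $19,200; Bergstrom $115,150. Sum = $614,200.
No rounding difference to absorb.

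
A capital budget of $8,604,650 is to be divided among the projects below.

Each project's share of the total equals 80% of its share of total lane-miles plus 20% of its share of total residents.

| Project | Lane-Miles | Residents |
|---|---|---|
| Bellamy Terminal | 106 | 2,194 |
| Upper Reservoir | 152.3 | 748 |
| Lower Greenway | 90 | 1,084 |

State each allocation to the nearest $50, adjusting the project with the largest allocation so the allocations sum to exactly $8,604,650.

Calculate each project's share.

Bellamy Terminal: $3,032,800 | Upper Reservoir: $3,329,750 | Lower Greenway: $2,242,100

Totals — lane-miles 348.3, residents 4,026.
Blended shares (80% lane-miles + 20% residents): Bellamy Terminal 0.3525; Upper Reservoir 0.3870; Lower Greenway 0.2606.
Unrounded shares: Bellamy Terminal 3,032,793.47; Upper Reservoir 3,329,757.32; Lower Greenway 2,242,099.21.
After rounding ($50): Bellamy Terminal $3,032,800; Upper Reservoir $3,329,750; Lower Greenway $2,242,100. Sum = $8,604,650.
Sum already equals the total — no adjustment.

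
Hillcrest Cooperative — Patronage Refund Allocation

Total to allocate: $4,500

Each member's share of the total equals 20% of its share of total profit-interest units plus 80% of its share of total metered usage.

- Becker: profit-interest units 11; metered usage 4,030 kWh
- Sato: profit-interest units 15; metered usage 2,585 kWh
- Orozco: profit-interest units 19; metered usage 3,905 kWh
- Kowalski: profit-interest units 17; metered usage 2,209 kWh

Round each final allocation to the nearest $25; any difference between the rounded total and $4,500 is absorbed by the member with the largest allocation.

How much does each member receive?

Becker: $1,300; Sato: $950; Orozco: $1,375; Kowalski: $875

Totals — profit-interest units 62, metered usage 12,729.
Composite weights (20% profit-interest units + 80% metered usage): Becker 0.2888; Sato 0.2109; Orozco 0.3067; Kowalski 0.1937.
Pro-rata amounts: Becker 1,299.44; Sato 948.83; Orozco 1,380.21; Kowalski 871.52.
After rounding ($25): Becker $1,300; Sato $950; Orozco $1,375; Kowalski $875. Sum = $4,500.
No rounding difference to absorb.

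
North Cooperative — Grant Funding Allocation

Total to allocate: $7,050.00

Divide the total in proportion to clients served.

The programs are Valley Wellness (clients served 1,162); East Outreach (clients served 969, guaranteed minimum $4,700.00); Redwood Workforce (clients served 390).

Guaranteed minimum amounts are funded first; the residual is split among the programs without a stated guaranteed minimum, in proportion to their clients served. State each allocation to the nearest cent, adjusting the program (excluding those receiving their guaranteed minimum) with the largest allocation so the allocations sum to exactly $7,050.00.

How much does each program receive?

Guaranteed amounts: East Outreach $4,700.00. Balance $2,350.00.
Balance split over remaining clients served 1,552: Valley Wellness 1,759.4716 → $1,759.47; Redwood Workforce 590.5284 → $590.53.

Valley Wellness: $1,759.47 · East Outreach: $4,700.00 · Redwood Workforce: $590.53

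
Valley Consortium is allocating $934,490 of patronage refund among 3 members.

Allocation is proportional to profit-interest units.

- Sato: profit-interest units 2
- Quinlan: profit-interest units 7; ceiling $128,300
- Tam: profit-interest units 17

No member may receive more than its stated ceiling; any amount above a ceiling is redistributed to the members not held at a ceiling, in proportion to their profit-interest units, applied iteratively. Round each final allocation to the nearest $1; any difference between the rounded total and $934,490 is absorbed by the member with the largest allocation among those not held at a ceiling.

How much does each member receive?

Sato: $84,862; Quinlan: $128,300; Tam: $721,328

Sum of profit-interest units: 26.
Pro-rata shares before constraints: Sato 71,883.85; Quinlan 251,593.46; Tam 611,012.69.
Held at cap: Quinlan ($128,300); remaining pool $806,190 reallocated over remaining profit-interest units 19.
Redistributed shares: Sato 84,862.11 → $84,862; Tam 721,327.89 → $721,328.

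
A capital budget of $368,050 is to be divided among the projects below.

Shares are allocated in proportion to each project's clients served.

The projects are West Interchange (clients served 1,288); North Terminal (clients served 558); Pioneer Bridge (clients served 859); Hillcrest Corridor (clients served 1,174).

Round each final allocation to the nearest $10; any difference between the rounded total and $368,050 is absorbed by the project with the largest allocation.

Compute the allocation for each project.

West Interchange: $122,220; North Terminal: $52,940; Pioneer Bridge: $81,500; Hillcrest Corridor: $111,390

Clients served total: 3,879.
Pro-rata amounts: West Interchange 1,288/3,879 × $368,050 = 122,208.92; North Terminal 558/3,879 × $368,050 = 52,944.55; Pioneer Bridge 859/3,879 × $368,050 = 81,504.24; Hillcrest Corridor 1,174/3,879 × $368,050 = 111,392.29.
Rounded to nearest $10: West Interchange $122,210; North Terminal $52,940; Pioneer Bridge $81,500; Hillcrest Corridor $111,390. Sum = $368,040.
Difference $368,050 − $368,040 = +$10 applied to largest allocation (West Interchange): West Interchange becomes $122,220.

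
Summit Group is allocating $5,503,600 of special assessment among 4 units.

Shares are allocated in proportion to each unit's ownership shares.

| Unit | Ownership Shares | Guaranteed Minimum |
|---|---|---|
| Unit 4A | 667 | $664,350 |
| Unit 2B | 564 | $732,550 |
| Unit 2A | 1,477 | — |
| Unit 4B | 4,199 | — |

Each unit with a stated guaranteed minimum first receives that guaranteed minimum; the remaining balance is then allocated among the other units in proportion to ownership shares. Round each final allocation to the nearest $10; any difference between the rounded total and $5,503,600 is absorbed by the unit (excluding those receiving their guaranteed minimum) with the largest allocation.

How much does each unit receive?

Unit 4A: $664,350 · Unit 2B: $732,550 · Unit 2A: $1,068,640 · Unit 4B: $3,038,060

Fund the minimums — Unit 4A $664,350; Unit 2B $732,550. Residual $4,106,700.
Residual split over remaining ownership shares 5,676: Unit 2A 1,068,639.16 → $1,068,640; Unit 4B 3,038,060.84 → $3,038,060.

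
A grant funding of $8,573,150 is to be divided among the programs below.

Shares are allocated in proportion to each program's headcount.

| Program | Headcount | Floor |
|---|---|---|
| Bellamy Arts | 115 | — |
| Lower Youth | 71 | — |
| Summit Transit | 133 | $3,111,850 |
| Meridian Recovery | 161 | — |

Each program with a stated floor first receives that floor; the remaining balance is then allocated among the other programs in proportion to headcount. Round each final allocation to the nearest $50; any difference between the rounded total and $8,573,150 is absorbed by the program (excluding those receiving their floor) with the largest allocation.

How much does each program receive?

Fund the minimums — Summit Transit $3,111,850. Balance $5,461,300.
Balance split over remaining headcount 347: Bellamy Arts 1,809,940.92 → $1,809,950; Lower Youth 1,117,441.79 → $1,117,450; Meridian Recovery 2,533,917.29 → $2,533,900.

Bellamy Arts: $1,809,950 · Lower Youth: $1,117,450 · Summit Transit: $3,111,850 · Meridian Recovery: $2,533,900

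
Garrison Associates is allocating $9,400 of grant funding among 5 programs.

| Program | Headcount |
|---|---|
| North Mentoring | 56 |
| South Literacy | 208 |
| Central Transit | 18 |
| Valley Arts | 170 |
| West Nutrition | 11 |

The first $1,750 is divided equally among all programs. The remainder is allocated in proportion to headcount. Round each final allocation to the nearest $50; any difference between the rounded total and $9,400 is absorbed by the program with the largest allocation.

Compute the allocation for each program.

First tranche $1,750 split equally: $350 each.
Remainder $7,650 by headcount (total 463): North Mentoring 925.27 → $950; South Literacy 3,436.72 → $3,450; Central Transit 297.41 → $300; Valley Arts 2,808.86 → $2,800; West Nutrition 181.75 → $200.
Rounding difference −$50 on remainder applied to South Literacy.
Totals: North Mentoring $350 + $950 = $1,300; South Literacy $350 + $3,400 = $3,750; Central Transit $350 + $300 = $650; Valley Arts $350 + $2,800 = $3,150; West Nutrition $350 + $200 = $550.

North Mentoring: $1,300; South Literacy: $3,750; Central Transit: $650; Valley Arts: $3,150; West Nutrition: $550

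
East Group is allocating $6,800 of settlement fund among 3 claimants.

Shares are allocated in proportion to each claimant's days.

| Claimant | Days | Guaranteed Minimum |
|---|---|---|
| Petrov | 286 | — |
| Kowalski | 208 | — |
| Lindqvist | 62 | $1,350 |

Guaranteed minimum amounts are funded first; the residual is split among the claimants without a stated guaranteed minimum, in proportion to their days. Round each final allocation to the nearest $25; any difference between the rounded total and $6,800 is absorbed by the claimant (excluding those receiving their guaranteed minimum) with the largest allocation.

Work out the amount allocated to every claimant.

Petrov: $3,150 | Kowalski: $2,300 | Lindqvist: $1,350

Guaranteed amounts: Lindqvist $1,350. Remaining pool $5,450.
Remaining pool split over remaining days 494: Petrov 3,155.26 → $3,150; Kowalski 2,294.74 → $2,300.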